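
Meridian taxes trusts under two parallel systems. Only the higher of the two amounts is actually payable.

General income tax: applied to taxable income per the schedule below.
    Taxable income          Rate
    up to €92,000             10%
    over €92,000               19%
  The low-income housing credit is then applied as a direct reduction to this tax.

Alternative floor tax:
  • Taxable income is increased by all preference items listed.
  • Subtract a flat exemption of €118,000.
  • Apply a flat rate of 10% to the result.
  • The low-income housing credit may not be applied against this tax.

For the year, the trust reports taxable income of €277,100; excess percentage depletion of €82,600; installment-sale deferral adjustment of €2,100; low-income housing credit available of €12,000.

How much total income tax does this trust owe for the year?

€32,369

Alternative floor tax:
  Adjusted income: €277,100 + €82,600 + €2,100 = €361,800
  Less exemption €118,000 → base €243,800
  €243,800 × 10% = €24,380

General income tax:
  €92,000 × 10% = €9,200
  €185,100 × 19% = €35,169
  → €44,369
  Less low-income housing credit €12,000 → €32,369

€32,369 > €24,380, so the general income tax governs.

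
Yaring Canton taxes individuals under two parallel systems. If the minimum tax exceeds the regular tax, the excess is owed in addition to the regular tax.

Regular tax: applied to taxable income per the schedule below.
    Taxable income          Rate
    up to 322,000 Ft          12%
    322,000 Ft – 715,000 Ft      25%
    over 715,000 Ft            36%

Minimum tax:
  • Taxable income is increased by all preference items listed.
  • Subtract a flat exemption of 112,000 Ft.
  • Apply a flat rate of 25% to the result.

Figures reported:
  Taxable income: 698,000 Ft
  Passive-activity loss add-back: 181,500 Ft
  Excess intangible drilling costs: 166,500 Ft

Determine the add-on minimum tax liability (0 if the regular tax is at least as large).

100,860 Ft

Regular tax:
  322,000 Ft × 12% = 38,640 Ft
  376,000 Ft × 25% = 94,000 Ft
  → 132,640 Ft

Minimum tax:
  Adjusted income: 698,000 Ft + 181,500 Ft + 166,500 Ft = 1,046,000 Ft
  Less exemption 112,000 Ft → base 934,000 Ft
  934,000 Ft × 25% = 233,500 Ft

Excess of minimum tax over regular tax: 233,500 Ft − 132,640 Ft = 100,860 Ft.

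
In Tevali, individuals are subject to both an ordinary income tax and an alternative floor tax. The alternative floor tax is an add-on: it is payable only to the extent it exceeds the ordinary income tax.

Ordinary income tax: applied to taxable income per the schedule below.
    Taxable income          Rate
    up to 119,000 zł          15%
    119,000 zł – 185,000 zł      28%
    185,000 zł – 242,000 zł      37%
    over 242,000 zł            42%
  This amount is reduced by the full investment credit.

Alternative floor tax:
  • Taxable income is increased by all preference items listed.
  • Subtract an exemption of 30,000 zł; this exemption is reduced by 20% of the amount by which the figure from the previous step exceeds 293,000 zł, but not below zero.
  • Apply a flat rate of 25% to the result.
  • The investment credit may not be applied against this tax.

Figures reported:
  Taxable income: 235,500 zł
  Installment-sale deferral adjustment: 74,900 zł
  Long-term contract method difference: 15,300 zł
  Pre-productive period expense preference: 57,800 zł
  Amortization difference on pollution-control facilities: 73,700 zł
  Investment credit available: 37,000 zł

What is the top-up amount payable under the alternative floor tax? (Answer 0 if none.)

Alternative floor tax:
  Adjusted income: 235,500 zł + 74,900 zł + 15,300 zł + 57,800 zł + 73,700 zł = 457,200 zł
  Exemption: 20% × (457,200 zł − 293,000 zł) = 32,840 zł ≥ 30,000 zł, so the exemption is fully phased out
  Base: 457,200 zł − 0 zł = 457,200 zł
  457,200 zł × 25% = 114,300 zł

Ordinary income tax:
  119,000 zł × 15% = 17,850 zł
  66,000 zł × 28% = 18,480 zł
  50,500 zł × 37% = 18,685 zł
  → 55,015 zł
  Less investment credit 37,000 zł → 18,015 zł

Excess of alternative floor tax over ordinary income tax: 114,300 zł − 18,015 zł = 96,285 zł.

96,285 zł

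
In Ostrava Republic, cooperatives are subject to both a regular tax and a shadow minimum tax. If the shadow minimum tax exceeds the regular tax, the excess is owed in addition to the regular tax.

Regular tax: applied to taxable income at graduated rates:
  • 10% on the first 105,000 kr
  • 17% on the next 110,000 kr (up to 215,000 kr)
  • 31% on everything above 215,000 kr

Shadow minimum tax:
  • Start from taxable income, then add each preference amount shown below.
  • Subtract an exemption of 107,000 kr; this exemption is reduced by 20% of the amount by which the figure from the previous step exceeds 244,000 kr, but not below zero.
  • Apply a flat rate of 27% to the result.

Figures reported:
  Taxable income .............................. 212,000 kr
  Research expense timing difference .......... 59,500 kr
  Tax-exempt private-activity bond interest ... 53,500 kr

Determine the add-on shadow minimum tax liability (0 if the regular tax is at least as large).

34,544 kr

Shadow minimum tax:
  Adjusted income: 212,000 kr + 59,500 kr + 53,500 kr = 325,000 kr
  Exemption: 107,000 kr − 20% × (325,000 kr − 244,000 kr) = 107,000 kr − 16,200 kr = 90,800 kr
  Base: 325,000 kr − 90,800 kr = 234,200 kr
  234,200 kr × 27% = 63,234 kr

Regular tax:
  105,000 kr × 10% = 10,500 kr
  107,000 kr × 17% = 18,190 kr
  → 28,690 kr

Excess of shadow minimum tax over regular tax: 63,234 kr − 28,690 kr = 34,544 kr.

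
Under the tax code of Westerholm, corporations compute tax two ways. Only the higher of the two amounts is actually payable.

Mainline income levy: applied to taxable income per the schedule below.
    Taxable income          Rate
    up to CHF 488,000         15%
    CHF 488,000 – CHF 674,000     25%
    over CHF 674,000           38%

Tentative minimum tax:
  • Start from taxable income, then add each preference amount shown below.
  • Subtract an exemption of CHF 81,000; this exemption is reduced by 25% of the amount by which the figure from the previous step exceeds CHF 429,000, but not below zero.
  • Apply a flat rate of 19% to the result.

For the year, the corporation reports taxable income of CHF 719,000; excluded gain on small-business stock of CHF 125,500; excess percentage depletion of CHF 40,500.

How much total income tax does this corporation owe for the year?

CHF 168,150

Mainline income levy:
  CHF 488,000 × 15% = CHF 73,200
  CHF 186,000 × 25% = CHF 46,500
  CHF 45,000 × 38% = CHF 17,100
  → CHF 136,800

Tentative minimum tax:
  Adjusted income: CHF 719,000 + CHF 125,500 + CHF 40,500 = CHF 885,000
  Exemption: 25% × (CHF 885,000 − CHF 429,000) = CHF 114,000 ≥ CHF 81,000, so the exemption is fully phased out
  Base: CHF 885,000 − CHF 0 = CHF 885,000
  CHF 885,000 × 19% = CHF 168,150

CHF 168,150 > CHF 136,800, so the tentative minimum tax is the binding amount.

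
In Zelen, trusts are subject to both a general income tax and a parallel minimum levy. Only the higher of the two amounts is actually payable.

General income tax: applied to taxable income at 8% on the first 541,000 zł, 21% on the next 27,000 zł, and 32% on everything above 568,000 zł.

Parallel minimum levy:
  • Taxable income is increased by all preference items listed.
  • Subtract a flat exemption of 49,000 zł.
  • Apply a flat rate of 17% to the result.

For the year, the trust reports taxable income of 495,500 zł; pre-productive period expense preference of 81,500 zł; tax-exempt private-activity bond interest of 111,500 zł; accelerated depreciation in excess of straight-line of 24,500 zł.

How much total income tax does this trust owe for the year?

General income tax:
  495,500 zł × 8% = 39,640 zł

Parallel minimum levy:
  Adjusted income: 495,500 zł + 81,500 zł + 111,500 zł + 24,500 zł = 713,000 zł
  Less exemption 49,000 zł → base 664,000 zł
  664,000 zł × 17% = 112,880 zł

112,880 zł > 39,640 zł, so the parallel minimum levy is the binding amount.

112,880 zł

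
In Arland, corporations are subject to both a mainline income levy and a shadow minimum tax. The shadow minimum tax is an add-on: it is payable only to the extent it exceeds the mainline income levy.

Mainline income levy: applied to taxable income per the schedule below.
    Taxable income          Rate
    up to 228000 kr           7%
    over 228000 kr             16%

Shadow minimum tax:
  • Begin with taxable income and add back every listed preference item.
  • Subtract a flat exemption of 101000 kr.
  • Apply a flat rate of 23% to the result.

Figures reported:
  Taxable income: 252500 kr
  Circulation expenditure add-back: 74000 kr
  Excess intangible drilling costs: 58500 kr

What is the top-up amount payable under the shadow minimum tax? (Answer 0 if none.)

45440 kr

Shadow minimum tax:
  Adjusted income: 252500 kr + 74000 kr + 58500 kr = 385000 kr
  Less exemption 101000 kr → base 284000 kr
  284000 kr × 23% = 65320 kr

Mainline income levy:
  228000 kr × 7% = 15960 kr
  24500 kr × 16% = 3920 kr
  → 19880 kr

Excess of shadow minimum tax over mainline income levy: 65320 kr − 19880 kr = 45440 kr.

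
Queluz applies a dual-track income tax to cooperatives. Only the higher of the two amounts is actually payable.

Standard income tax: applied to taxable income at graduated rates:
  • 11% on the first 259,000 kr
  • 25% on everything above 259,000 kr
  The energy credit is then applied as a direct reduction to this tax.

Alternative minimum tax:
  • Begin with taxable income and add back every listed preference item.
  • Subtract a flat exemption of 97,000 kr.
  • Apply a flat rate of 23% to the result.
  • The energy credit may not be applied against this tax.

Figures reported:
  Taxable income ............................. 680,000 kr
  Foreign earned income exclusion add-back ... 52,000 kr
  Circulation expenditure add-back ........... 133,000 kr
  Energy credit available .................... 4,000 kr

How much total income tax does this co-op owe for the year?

Alternative minimum tax:
  Adjusted income: 680,000 kr + 52,000 kr + 133,000 kr = 865,000 kr
  Less exemption 97,000 kr → base 768,000 kr
  768,000 kr × 23% = 176,640 kr

Standard income tax:
  259,000 kr × 11% = 28,490 kr
  421,000 kr × 25% = 105,250 kr
  → 133,740 kr
  Less energy credit 4,000 kr → 129,740 kr

176,640 kr > 129,740 kr, so the alternative minimum tax is the binding amount.

176,640 kr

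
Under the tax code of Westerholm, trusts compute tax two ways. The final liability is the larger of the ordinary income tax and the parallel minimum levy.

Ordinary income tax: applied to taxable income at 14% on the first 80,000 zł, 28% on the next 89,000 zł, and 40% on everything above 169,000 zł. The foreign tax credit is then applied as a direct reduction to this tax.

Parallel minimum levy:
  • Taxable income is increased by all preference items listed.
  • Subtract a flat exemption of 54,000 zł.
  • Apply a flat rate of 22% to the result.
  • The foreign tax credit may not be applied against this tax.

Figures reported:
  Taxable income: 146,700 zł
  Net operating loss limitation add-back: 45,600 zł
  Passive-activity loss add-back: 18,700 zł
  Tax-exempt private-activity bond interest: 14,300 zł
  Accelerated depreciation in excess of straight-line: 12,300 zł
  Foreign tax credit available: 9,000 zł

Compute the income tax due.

40,392 zł

Ordinary income tax:
  80,000 zł × 14% = 11,200 zł
  66,700 zł × 28% = 18,676 zł
  → 29,876 zł
  Less foreign tax credit 9,000 zł → 20,876 zł

Parallel minimum levy:
  Adjusted income: 146,700 zł + 45,600 zł + 18,700 zł + 14,300 zł + 12,300 zł = 237,600 zł
  Less exemption 54,000 zł → base 183,600 zł
  183,600 zł × 22% = 40,392 zł

40,392 zł > 20,876 zł, so the parallel minimum levy is the binding amount.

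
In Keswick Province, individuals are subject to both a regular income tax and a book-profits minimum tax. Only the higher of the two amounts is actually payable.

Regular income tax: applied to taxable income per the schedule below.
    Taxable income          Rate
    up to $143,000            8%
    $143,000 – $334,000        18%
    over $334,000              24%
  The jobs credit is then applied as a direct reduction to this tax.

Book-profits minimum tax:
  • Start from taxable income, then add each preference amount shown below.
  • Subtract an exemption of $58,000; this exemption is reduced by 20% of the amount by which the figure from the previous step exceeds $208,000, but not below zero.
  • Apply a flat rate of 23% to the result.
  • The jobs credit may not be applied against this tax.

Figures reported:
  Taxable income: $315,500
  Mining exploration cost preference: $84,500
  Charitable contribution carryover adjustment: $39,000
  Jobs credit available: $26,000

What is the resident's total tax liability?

$98,256

Book-profits minimum tax:
  Adjusted income: $315,500 + $84,500 + $39,000 = $439,000
  Exemption: $58,000 − 20% × ($439,000 − $208,000) = $58,000 − $46,200 = $11,800
  Base: $439,000 − $11,800 = $427,200
  $427,200 × 23% = $98,256

Regular income tax:
  $143,000 × 8% = $11,440
  $172,500 × 18% = $31,050
  → $42,490
  Less jobs credit $26,000 → $16,490

$98,256 > $16,490, so the book-profits minimum tax is the binding amount.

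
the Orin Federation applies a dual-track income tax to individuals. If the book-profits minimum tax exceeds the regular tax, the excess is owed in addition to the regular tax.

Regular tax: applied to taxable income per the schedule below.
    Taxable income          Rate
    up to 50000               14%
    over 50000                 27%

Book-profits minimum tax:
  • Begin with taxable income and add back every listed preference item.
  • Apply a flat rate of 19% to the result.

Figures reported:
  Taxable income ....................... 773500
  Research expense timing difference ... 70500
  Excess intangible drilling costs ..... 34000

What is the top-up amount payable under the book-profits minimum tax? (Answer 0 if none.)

Book-profits minimum tax:
  Adjusted income: 773500 + 70500 + 34000 = 878000
  878000 × 19% = 166820

Regular tax:
  50000 × 14% = 7000
  723500 × 27% = 195345
  → 202345

166820 ≤ 202345, so no add-on is due.

0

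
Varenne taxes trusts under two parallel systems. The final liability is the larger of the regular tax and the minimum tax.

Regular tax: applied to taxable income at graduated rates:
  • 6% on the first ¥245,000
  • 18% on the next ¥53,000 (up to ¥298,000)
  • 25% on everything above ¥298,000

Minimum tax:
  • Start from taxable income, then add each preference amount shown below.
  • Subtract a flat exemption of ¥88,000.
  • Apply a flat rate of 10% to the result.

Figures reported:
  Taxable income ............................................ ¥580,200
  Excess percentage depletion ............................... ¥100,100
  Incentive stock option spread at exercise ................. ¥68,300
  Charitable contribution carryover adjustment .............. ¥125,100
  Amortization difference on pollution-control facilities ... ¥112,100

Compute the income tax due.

¥94,790

Regular tax:
  ¥245,000 × 6% = ¥14,700
  ¥53,000 × 18% = ¥9,540
  ¥282,200 × 25% = ¥70,550
  → ¥94,790

Minimum tax:
  Adjusted income: ¥580,200 + ¥100,100 + ¥68,300 + ¥125,100 + ¥112,100 = ¥985,800
  Less exemption ¥88,000 → base ¥897,800
  ¥897,800 × 10% = ¥89,780

¥94,790 > ¥89,780, so the regular tax governs.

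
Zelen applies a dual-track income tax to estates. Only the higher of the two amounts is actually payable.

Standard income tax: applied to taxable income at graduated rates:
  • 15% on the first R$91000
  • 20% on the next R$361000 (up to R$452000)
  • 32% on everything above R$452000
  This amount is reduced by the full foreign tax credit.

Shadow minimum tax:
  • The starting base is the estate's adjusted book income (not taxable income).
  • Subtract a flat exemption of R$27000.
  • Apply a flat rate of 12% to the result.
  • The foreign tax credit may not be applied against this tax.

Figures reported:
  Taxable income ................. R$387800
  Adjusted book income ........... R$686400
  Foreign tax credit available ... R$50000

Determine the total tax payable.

R$79128

Shadow minimum tax:
  Base (adjusted book income): R$686400
  Less exemption R$27000 → base R$659400
  R$659400 × 12% = R$79128

Standard income tax:
  R$91000 × 15% = R$13650
  R$296800 × 20% = R$59360
  → R$73010
  Less foreign tax credit R$50000 → R$23010

R$79128 > R$23010, so the shadow minimum tax is the binding amount.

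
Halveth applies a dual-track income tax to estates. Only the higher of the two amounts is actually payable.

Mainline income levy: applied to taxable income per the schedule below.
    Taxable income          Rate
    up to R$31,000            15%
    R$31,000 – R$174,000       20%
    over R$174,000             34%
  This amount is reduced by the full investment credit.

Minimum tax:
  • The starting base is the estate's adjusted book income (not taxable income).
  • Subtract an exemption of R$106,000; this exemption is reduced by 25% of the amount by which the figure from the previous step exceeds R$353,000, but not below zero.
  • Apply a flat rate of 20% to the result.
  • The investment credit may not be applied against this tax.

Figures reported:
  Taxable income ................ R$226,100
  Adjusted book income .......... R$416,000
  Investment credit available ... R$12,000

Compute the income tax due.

Minimum tax:
  Base (adjusted book income): R$416,000
  Exemption: R$106,000 − 25% × (R$416,000 − R$353,000) = R$106,000 − R$15,750 = R$90,250
  Base: R$416,000 − R$90,250 = R$325,750
  R$325,750 × 20% = R$65,150

Mainline income levy:
  R$31,000 × 15% = R$4,650
  R$143,000 × 20% = R$28,600
  R$52,100 × 34% = R$17,714
  → R$50,964
  Less investment credit R$12,000 → R$38,964

R$65,150 > R$38,964, so the minimum tax is the binding amount.

R$65,150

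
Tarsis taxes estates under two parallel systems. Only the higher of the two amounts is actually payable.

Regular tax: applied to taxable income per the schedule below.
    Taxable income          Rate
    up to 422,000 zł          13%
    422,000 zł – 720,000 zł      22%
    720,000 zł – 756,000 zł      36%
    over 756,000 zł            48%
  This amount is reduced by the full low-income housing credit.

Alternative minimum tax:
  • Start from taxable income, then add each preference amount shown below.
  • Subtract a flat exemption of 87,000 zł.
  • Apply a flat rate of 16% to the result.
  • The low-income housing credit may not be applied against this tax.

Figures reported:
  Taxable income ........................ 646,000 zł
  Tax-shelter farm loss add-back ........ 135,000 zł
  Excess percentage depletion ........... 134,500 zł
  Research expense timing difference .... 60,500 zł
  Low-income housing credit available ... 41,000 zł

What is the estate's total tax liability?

142,240 zł

Alternative minimum tax:
  Adjusted income: 646,000 zł + 135,000 zł + 134,500 zł + 60,500 zł = 976,000 zł
  Less exemption 87,000 zł → base 889,000 zł
  889,000 zł × 16% = 142,240 zł

Regular tax:
  422,000 zł × 13% = 54,860 zł
  224,000 zł × 22% = 49,280 zł
  → 104,140 zł
  Less low-income housing credit 41,000 zł → 63,140 zł

142,240 zł > 63,140 zł, so the alternative minimum tax is the binding amount.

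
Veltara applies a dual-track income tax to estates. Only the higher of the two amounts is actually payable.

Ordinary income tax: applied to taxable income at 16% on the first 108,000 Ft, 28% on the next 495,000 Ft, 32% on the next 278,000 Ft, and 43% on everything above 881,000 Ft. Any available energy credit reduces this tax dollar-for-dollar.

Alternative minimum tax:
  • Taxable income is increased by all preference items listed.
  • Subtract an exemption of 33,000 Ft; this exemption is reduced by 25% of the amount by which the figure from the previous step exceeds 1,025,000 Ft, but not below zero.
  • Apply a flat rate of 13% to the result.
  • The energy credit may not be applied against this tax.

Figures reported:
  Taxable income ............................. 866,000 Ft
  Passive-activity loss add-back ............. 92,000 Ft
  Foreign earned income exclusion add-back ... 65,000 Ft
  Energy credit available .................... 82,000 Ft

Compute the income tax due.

158,040 Ft

Ordinary income tax:
  108,000 Ft × 16% = 17,280 Ft
  495,000 Ft × 28% = 138,600 Ft
  263,000 Ft × 32% = 84,160 Ft
  → 240,040 Ft
  Less energy credit 82,000 Ft → 158,040 Ft

Alternative minimum tax:
  Adjusted income: 866,000 Ft + 92,000 Ft + 65,000 Ft = 1,023,000 Ft
  Exemption: 1,023,000 Ft ≤ 1,025,000 Ft, so full 33,000 Ft applies
  Base: 1,023,000 Ft − 33,000 Ft = 990,000 Ft
  990,000 Ft × 13% = 128,700 Ft

158,040 Ft > 128,700 Ft, so the ordinary income tax governs.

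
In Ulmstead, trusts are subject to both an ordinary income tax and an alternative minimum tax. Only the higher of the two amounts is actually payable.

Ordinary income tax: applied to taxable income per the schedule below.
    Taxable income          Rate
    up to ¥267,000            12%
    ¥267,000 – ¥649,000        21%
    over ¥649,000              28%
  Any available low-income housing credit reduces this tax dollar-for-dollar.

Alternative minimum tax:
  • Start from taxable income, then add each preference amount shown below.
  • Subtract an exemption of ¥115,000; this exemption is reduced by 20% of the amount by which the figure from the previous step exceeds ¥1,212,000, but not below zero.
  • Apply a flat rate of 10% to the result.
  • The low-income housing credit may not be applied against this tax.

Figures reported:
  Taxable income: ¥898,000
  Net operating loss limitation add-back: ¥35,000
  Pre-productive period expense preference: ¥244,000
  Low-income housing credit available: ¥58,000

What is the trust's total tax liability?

¥123,980

Alternative minimum tax:
  Adjusted income: ¥898,000 + ¥35,000 + ¥244,000 = ¥1,177,000
  Exemption: ¥1,177,000 ≤ ¥1,212,000, so full ¥115,000 applies
  Base: ¥1,177,000 − ¥115,000 = ¥1,062,000
  ¥1,062,000 × 10% = ¥106,200

Ordinary income tax:
  ¥267,000 × 12% = ¥32,040
  ¥382,000 × 21% = ¥80,220
  ¥249,000 × 28% = ¥69,720
  → ¥181,980
  Less low-income housing credit ¥58,000 → ¥123,980

¥123,980 > ¥106,200, so the ordinary income tax governs.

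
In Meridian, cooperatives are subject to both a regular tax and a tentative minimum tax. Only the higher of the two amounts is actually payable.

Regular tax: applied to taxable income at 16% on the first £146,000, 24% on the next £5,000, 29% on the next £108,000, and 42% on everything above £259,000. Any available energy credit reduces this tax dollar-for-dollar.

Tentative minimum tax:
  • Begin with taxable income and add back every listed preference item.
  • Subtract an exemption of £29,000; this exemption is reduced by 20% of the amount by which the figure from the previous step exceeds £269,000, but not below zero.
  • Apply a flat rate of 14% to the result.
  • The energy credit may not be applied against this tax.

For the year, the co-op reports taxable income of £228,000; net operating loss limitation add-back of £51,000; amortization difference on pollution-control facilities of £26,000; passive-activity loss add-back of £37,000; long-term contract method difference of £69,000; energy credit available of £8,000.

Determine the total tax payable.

£57,456

Tentative minimum tax:
  Adjusted income: £228,000 + £51,000 + £26,000 + £37,000 + £69,000 = £411,000
  Exemption: £29,000 − 20% × (£411,000 − £269,000) = £29,000 − £28,400 = £600
  Base: £411,000 − £600 = £410,400
  £410,400 × 14% = £57,456

Regular tax:
  £146,000 × 16% = £23,360
  £5,000 × 24% = £1,200
  £77,000 × 29% = £22,330
  → £46,890
  Less energy credit £8,000 → £38,890

£57,456 > £38,890, so the tentative minimum tax is the binding amount.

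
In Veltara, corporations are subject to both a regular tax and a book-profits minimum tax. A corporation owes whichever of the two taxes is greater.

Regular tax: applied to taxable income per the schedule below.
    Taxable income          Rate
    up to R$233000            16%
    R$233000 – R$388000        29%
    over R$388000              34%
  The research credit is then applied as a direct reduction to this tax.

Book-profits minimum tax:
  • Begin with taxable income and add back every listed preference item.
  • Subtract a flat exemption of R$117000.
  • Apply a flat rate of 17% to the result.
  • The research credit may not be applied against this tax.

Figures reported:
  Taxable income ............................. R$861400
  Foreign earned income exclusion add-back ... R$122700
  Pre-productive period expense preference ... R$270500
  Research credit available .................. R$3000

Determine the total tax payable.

R$240186

Book-profits minimum tax:
  Adjusted income: R$861400 + R$122700 + R$270500 = R$1254600
  Less exemption R$117000 → base R$1137600
  R$1137600 × 17% = R$193392

Regular tax:
  R$233000 × 16% = R$37280
  R$155000 × 29% = R$44950
  R$473400 × 34% = R$160956
  → R$243186
  Less research credit R$3000 → R$240186

R$240186 > R$193392, so the regular tax governs.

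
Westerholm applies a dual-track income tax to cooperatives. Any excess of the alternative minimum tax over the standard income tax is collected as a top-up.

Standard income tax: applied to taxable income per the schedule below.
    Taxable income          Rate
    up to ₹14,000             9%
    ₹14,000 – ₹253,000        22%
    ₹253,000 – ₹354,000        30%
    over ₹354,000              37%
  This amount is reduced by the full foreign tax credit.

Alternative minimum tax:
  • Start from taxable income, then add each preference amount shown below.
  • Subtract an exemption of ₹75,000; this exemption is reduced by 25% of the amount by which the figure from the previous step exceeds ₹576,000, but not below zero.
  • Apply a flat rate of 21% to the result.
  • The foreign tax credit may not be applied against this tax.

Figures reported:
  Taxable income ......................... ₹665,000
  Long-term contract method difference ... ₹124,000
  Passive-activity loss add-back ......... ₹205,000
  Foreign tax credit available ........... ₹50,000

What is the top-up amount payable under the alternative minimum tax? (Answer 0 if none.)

₹59,530

Alternative minimum tax:
  Adjusted income: ₹665,000 + ₹124,000 + ₹205,000 = ₹994,000
  Exemption: 25% × (₹994,000 − ₹576,000) = ₹104,500 ≥ ₹75,000, so the exemption is fully phased out
  Base: ₹994,000 − ₹0 = ₹994,000
  ₹994,000 × 21% = ₹208,740

Standard income tax:
  ₹14,000 × 9% = ₹1,260
  ₹239,000 × 22% = ₹52,580
  ₹101,000 × 30% = ₹30,300
  ₹311,000 × 37% = ₹115,070
  → ₹199,210
  Less foreign tax credit ₹50,000 → ₹149,210

Excess of alternative minimum tax over standard income tax: ₹208,740 − ₹149,210 = ₹59,530.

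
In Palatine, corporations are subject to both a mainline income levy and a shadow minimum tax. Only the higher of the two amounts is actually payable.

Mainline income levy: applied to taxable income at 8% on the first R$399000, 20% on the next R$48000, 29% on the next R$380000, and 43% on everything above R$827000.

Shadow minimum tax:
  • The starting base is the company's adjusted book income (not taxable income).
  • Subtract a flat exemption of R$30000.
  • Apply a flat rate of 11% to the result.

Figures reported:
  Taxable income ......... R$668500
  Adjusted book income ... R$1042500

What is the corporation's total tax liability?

R$111375

Mainline income levy:
  R$399000 × 8% = R$31920
  R$48000 × 20% = R$9600
  R$221500 × 29% = R$64235
  → R$105755

Shadow minimum tax:
  Base (adjusted book income): R$1042500
  Less exemption R$30000 → base R$1012500
  R$1012500 × 11% = R$111375

R$111375 > R$105755, so the shadow minimum tax is the binding amount.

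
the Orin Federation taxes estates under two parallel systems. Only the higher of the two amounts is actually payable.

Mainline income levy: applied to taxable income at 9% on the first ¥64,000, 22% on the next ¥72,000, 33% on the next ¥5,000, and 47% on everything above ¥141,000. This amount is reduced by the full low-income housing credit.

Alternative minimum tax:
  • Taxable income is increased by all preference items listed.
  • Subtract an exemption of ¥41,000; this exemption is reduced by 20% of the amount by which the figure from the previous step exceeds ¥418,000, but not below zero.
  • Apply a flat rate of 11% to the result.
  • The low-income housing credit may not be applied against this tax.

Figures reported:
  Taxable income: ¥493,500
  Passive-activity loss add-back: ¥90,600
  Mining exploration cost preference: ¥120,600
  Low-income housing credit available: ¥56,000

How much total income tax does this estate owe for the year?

Alternative minimum tax:
  Adjusted income: ¥493,500 + ¥90,600 + ¥120,600 = ¥704,700
  Exemption: 20% × (¥704,700 − ¥418,000) = ¥57,340 ≥ ¥41,000, so the exemption is fully phased out
  Base: ¥704,700 − ¥0 = ¥704,700
  ¥704,700 × 11% = ¥77,517

Mainline income levy:
  ¥64,000 × 9% = ¥5,760
  ¥72,000 × 22% = ¥15,840
  ¥5,000 × 33% = ¥1,650
  ¥352,500 × 47% = ¥165,675
  → ¥188,925
  Less low-income housing credit ¥56,000 → ¥132,925

¥132,925 > ¥77,517, so the mainline income levy governs.

¥132,925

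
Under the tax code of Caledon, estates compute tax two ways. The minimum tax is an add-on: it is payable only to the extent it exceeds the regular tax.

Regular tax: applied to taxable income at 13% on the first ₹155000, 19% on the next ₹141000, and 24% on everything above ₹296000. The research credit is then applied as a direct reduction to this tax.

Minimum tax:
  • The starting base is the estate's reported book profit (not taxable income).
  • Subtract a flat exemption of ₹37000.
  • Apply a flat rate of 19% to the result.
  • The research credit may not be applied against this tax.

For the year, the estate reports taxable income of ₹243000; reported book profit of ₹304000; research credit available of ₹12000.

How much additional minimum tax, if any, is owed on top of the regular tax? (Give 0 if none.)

Minimum tax:
  Base (reported book profit): ₹304000
  Less exemption ₹37000 → base ₹267000
  ₹267000 × 19% = ₹50730

Regular tax:
  ₹155000 × 13% = ₹20150
  ₹88000 × 19% = ₹16720
  → ₹36870
  Less research credit ₹12000 → ₹24870

Excess of minimum tax over regular tax: ₹50730 − ₹24870 = ₹25860.

₹25860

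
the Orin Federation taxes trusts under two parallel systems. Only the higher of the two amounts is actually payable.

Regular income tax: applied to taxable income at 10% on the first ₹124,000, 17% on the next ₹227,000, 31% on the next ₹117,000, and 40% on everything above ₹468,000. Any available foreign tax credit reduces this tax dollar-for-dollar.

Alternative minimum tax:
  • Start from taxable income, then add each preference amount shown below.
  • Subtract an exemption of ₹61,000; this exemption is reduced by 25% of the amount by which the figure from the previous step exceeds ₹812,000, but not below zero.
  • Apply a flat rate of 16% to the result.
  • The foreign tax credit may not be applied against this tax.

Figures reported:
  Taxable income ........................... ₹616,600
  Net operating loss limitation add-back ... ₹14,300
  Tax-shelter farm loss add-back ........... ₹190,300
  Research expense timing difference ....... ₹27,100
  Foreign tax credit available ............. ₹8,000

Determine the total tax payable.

Alternative minimum tax:
  Adjusted income: ₹616,600 + ₹14,300 + ₹190,300 + ₹27,100 = ₹848,300
  Exemption: ₹61,000 − 25% × (₹848,300 − ₹812,000) = ₹61,000 − ₹9,075 = ₹51,925
  Base: ₹848,300 − ₹51,925 = ₹796,375
  ₹796,375 × 16% = ₹127,420

Regular income tax:
  ₹124,000 × 10% = ₹12,400
  ₹227,000 × 17% = ₹38,590
  ₹117,000 × 31% = ₹36,270
  ₹148,600 × 40% = ₹59,440
  → ₹146,700
  Less foreign tax credit ₹8,000 → ₹138,700

₹138,700 > ₹127,420, so the regular income tax governs.

₹138,700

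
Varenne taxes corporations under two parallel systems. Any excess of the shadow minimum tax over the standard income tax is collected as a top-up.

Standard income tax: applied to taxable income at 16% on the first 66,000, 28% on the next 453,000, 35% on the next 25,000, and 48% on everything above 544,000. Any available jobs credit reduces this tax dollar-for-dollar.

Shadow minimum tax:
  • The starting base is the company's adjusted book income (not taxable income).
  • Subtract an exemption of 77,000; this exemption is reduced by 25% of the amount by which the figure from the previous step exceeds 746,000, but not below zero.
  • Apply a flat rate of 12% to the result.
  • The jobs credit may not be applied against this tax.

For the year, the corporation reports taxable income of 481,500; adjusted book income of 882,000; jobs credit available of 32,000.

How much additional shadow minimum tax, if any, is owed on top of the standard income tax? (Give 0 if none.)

Standard income tax:
  66,000 × 16% = 10,560
  415,500 × 28% = 116,340
  → 126,900
  Less jobs credit 32,000 → 94,900

Shadow minimum tax:
  Base (adjusted book income): 882,000
  Exemption: 77,000 − 25% × (882,000 − 746,000) = 77,000 − 34,000 = 43,000
  Base: 882,000 − 43,000 = 839,000
  839,000 × 12% = 100,680

Excess of shadow minimum tax over standard income tax: 100,680 − 94,900 = 5,780.

5,780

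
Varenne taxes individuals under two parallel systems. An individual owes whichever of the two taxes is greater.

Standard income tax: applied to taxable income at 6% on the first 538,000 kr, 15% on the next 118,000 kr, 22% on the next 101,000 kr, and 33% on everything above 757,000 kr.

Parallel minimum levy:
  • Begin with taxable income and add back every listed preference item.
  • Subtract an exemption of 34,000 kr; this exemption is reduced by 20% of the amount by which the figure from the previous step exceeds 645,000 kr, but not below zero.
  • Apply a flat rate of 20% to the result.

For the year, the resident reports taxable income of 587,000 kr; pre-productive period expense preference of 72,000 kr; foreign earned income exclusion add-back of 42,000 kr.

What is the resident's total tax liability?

Parallel minimum levy:
  Adjusted income: 587,000 kr + 72,000 kr + 42,000 kr = 701,000 kr
  Exemption: 34,000 kr − 20% × (701,000 kr − 645,000 kr) = 34,000 kr − 11,200 kr = 22,800 kr
  Base: 701,000 kr − 22,800 kr = 678,200 kr
  678,200 kr × 20% = 135,640 kr

Standard income tax:
  538,000 kr × 6% = 32,280 kr
  49,000 kr × 15% = 7,350 kr
  → 39,630 kr

135,640 kr > 39,630 kr, so the parallel minimum levy is the binding amount.

135,640 kr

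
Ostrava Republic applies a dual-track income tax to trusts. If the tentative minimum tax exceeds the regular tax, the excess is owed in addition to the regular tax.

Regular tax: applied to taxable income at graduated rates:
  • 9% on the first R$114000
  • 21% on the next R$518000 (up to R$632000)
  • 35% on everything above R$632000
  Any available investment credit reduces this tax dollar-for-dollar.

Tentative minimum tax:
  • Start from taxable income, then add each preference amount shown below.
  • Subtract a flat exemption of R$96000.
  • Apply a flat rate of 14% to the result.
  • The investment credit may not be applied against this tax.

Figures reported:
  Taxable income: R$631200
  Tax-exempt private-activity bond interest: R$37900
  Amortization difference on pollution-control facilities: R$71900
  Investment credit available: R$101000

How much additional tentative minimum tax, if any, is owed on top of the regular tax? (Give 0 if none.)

R$72428

Regular tax:
  R$114000 × 9% = R$10260
  R$517200 × 21% = R$108612
  → R$118872
  Less investment credit R$101000 → R$17872

Tentative minimum tax:
  Adjusted income: R$631200 + R$37900 + R$71900 = R$741000
  Less exemption R$96000 → base R$645000
  R$645000 × 14% = R$90300

Excess of tentative minimum tax over regular tax: R$90300 − R$17872 = R$72428.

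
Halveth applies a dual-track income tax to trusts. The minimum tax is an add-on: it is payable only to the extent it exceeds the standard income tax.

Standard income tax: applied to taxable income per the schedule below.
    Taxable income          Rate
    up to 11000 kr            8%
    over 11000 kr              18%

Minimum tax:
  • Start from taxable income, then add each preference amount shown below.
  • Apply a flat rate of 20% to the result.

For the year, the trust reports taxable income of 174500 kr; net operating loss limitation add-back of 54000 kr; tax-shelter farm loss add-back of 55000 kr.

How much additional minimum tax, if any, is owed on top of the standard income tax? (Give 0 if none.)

26390 kr

Standard income tax:
  11000 kr × 8% = 880 kr
  163500 kr × 18% = 29430 kr
  → 30310 kr

Minimum tax:
  Adjusted income: 174500 kr + 54000 kr + 55000 kr = 283500 kr
  283500 kr × 20% = 56700 kr

Excess of minimum tax over standard income tax: 56700 kr − 30310 kr = 26390 kr.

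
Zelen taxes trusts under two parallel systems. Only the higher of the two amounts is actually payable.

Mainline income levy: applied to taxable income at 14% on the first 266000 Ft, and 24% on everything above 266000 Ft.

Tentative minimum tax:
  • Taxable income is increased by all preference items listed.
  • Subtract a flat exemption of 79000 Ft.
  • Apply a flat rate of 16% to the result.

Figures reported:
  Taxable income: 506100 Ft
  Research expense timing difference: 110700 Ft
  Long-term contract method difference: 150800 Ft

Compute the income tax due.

110176 Ft

Mainline income levy:
  266000 Ft × 14% = 37240 Ft
  240100 Ft × 24% = 57624 Ft
  → 94864 Ft

Tentative minimum tax:
  Adjusted income: 506100 Ft + 110700 Ft + 150800 Ft = 767600 Ft
  Less exemption 79000 Ft → base 688600 Ft
  688600 Ft × 16% = 110176 Ft

110176 Ft > 94864 Ft, so the tentative minimum tax is the binding amount.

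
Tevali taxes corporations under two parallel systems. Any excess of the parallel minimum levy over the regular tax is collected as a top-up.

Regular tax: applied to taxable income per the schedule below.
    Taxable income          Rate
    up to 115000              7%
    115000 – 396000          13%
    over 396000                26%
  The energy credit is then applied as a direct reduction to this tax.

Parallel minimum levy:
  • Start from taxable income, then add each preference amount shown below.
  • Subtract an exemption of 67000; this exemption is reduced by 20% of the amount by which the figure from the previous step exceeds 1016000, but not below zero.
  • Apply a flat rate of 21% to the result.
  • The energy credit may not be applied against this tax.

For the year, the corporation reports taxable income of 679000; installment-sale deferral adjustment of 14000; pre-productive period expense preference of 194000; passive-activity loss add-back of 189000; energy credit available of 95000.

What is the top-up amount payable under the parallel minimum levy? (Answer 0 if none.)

191250

Parallel minimum levy:
  Adjusted income: 679000 + 14000 + 194000 + 189000 = 1076000
  Exemption: 67000 − 20% × (1076000 − 1016000) = 67000 − 12000 = 55000
  Base: 1076000 − 55000 = 1021000
  1021000 × 21% = 214410

Regular tax:
  115000 × 7% = 8050
  281000 × 13% = 36530
  283000 × 26% = 73580
  → 118160
  Less energy credit 95000 → 23160

Excess of parallel minimum levy over regular tax: 214410 − 23160 = 191250.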